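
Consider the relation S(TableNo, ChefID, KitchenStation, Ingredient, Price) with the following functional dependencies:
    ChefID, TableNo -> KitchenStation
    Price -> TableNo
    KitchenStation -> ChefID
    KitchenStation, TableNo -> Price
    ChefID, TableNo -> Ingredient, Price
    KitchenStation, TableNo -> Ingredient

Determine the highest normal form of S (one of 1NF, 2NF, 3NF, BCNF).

3NF

Candidate keys: {ChefID, Price}, {ChefID, TableNo}, {KitchenStation, Price}, {KitchenStation, TableNo}. Prime attributes: {ChefID, KitchenStation, Price, TableNo}.
Price -> TableNo breaks BCNF: {Price}⁺ = {Price, TableNo}, so {Price} is not a superkey.
Since {TableNo} ⊆ prime attributes and every other non-superkey FD also has a prime right side, the schema is in 3NF.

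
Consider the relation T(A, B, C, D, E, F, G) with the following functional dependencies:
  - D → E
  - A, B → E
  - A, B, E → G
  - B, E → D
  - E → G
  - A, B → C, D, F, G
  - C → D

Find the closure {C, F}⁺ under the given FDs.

{C, D, E, F, G}

Start with {C, F}.
C → D applies; add {D} → now {C, D, F}.
D → E applies; add {E} → now {C, D, E, F}.
E → G applies; add {G} → now {C, D, E, F, G}.
No further FD applies.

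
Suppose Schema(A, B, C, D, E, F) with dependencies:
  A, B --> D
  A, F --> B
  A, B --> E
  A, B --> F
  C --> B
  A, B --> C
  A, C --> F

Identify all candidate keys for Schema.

{A, B}, {A, C}, {A, F}

No FD produces {A}, so it must be in every candidate key.
Closure of {A, B} is {A, B, C, D, E, F}, the whole schema; {A, B} is a candidate key.
Closure of {A, C} is {A, B, C, D, E, F}, the whole schema; {A, C} is a candidate key.
Closure of {A, F} is {A, B, C, D, E, F}, the whole schema; {A, F} is a candidate key.
No proper subset of any of these is a key, and no other minimal superkey exists.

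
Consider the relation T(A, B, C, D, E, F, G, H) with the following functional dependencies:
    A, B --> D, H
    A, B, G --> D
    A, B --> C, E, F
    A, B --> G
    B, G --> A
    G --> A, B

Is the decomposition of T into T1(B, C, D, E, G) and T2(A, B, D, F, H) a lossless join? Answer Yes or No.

No

T1 ∩ T2 = {B, D}; its closure under F is {B, D}.
Neither T1 nor T2 is contained in that closure, so the decomposition is lossy.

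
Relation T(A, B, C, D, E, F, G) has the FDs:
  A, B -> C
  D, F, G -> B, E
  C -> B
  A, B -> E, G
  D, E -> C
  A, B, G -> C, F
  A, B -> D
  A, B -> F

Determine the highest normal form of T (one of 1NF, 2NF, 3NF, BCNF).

Candidate keys: {A, B}, {A, C}, {A, D, E}, {A, D, F, G}. Prime attributes: {A, B, C, D, E, F, G}.
D, F, G -> B, E breaks BCNF: {D, F, G}⁺ = {B, C, D, E, F, G}, so {D, F, G} is not a superkey.
Since {B, E} ⊆ prime attributes and every other non-superkey FD also has a prime right side, the schema is in 3NF.

3NF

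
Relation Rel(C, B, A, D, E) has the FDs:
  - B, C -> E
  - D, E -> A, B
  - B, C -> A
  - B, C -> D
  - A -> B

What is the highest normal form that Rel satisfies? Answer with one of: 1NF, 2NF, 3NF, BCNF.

3NF

Candidate keys: {A, C}, {B, C}, {C, D, E}. Prime attributes: {A, B, C, D, E}.
For D, E -> A, B we have {D, E}⁺ = {A, B, D, E}; {D, E} is not a superkey, so BCNF fails.
Since {A, B} ⊆ prime attributes and every other non-superkey FD also has a prime right side, the schema is in 3NF.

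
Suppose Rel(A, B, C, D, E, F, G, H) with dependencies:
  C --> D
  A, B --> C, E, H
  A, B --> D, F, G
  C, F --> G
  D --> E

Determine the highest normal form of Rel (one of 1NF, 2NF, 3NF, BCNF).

2NF

Candidate key: {A, B}. Prime attributes: {A, B}.
C --> D breaks BCNF: {C}⁺ = {C, D, E}, so {C} is not a superkey.
C --> D determines the non-prime attribute {D} from a non-superkey — 3NF is violated.
No non-prime attribute depends on a proper subset of any candidate key, so 2NF holds.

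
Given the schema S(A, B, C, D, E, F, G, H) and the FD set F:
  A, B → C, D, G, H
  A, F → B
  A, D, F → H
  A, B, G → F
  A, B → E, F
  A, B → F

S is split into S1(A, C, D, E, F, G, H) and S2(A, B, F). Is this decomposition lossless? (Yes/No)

Yes

The shared attributes are {A, F} and {A, F}⁺ = {A, B, C, D, E, F, G, H}.
S1 is contained in that closure, so S1 ∩ S2 → S1 holds and the join is lossless.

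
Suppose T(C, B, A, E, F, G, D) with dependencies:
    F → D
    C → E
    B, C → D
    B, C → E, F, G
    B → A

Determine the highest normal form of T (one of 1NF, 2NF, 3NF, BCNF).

Candidate key: {B, C}. Prime attributes: {B, C}.
F → D: {F}⁺ = {D, F}, which is not all of the attributes, so the left side is not a superkey — BCNF is violated.
F → D has non-prime {D} on the right and a non-superkey on the left, so 3NF fails.
{B} is a proper subset of the key {B, C}, and {B}⁺ contains the non-prime attribute {A} — a partial dependency, so 2NF is violated.

1NF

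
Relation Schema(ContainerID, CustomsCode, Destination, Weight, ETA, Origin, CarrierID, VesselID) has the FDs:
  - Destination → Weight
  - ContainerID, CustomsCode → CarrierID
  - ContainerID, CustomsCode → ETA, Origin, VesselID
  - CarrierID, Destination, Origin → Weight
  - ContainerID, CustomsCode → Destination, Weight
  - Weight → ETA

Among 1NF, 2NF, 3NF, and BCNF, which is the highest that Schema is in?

2NF

Candidate key: {ContainerID, CustomsCode}. Prime attributes: {ContainerID, CustomsCode}.
For Destination → Weight we have {Destination}⁺ = {Destination, ETA, Weight}; {Destination} is not a superkey, so BCNF fails.
Destination → Weight has non-prime {Weight} on the right and a non-superkey on the left, so 3NF fails.
No non-prime attribute depends on a proper subset of any candidate key, so 2NF holds.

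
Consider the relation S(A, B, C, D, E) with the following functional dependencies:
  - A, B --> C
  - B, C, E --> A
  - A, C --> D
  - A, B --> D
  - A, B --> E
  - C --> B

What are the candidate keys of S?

{A, B}, {A, C}, {C, E}

{A, B} is a candidate key since {A, B}⁺ = {A, B, C, D, E} covers every attribute.
{A, C} is a candidate key since {A, C}⁺ = {A, B, C, D, E} covers every attribute.
{C, E} is a candidate key since {C, E}⁺ = {A, B, C, D, E} covers every attribute.
These are minimal and exhaustive — every other superkey contains one of them.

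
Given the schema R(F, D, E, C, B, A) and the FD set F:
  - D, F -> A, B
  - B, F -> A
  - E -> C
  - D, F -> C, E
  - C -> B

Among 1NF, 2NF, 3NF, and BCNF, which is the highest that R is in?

2NF

Candidate key: {D, F}. Prime attributes: {D, F}.
B, F -> A: {B, F}⁺ = {A, B, F}, which is not all of the attributes, so the left side is not a superkey — BCNF is violated.
B, F -> A determines the non-prime attribute {A} from a non-superkey — 3NF is violated.
Checking every proper subset of each key, none determines a non-prime attribute — 2NF is satisfied.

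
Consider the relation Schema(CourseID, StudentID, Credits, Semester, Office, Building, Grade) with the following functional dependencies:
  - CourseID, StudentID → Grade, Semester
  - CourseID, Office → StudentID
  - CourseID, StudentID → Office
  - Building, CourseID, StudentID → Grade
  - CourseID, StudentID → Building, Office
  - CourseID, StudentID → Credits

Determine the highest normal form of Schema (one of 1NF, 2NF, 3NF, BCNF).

Candidate keys: {CourseID, Office}, {CourseID, StudentID}. Prime attributes: {CourseID, Office, StudentID}.
The left-hand side of every FD is a superkey, so BCNF is satisfied.

BCNF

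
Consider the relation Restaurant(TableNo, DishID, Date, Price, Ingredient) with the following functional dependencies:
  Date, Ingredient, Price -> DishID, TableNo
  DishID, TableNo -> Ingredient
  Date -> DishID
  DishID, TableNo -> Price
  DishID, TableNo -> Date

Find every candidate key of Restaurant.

{Date, TableNo}⁺ = {Date, DishID, Ingredient, Price, TableNo} — all of the relation — so {Date, TableNo} is a candidate key.
{DishID, TableNo}⁺ = {Date, DishID, Ingredient, Price, TableNo} — all of the relation — so {DishID, TableNo} is a candidate key.
{Date, Ingredient, Price}⁺ = {Date, DishID, Ingredient, Price, TableNo} — all of the relation — so {Date, Ingredient, Price} is a candidate key.
These are minimal and exhaustive — every other superkey contains one of them.

{Date, Ingredient, Price}, {Date, TableNo}, {DishID, TableNo}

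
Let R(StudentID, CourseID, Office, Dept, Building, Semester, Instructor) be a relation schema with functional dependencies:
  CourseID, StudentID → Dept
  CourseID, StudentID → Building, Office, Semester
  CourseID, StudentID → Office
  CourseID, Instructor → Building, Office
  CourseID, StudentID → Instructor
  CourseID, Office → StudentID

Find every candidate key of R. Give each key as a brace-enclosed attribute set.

Attributes never on any right-hand side: {CourseID} — every candidate key must contain it.
{CourseID, Instructor} is a candidate key since {CourseID, Instructor}⁺ = {Building, CourseID, Dept, Instructor, Office, Semester, StudentID} covers every attribute.
{CourseID, Office} is a candidate key since {CourseID, Office}⁺ = {Building, CourseID, Dept, Instructor, Office, Semester, StudentID} covers every attribute.
{CourseID, StudentID} is a candidate key since {CourseID, StudentID}⁺ = {Building, CourseID, Dept, Instructor, Office, Semester, StudentID} covers every attribute.
No proper subset of any of these is a key, and no other minimal superkey exists.

{CourseID, Instructor}, {CourseID, Office}, {CourseID, StudentID}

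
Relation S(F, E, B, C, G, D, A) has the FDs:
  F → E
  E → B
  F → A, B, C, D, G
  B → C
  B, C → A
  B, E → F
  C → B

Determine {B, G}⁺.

{A, B, C, G}

Start with {B, G}.
B → C applies; add {C} → now {B, C, G}.
B, C → A applies; add {A} → now {A, B, C, G}.
No further FD applies.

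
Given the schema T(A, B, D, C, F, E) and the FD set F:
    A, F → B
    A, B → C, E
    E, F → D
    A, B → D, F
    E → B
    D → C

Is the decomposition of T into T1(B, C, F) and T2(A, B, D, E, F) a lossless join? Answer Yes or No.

No

T1 ∩ T2 = {B, F}; its closure under F is {B, F}.
The closure covers neither T1 nor T2 entirely; the join is not lossless.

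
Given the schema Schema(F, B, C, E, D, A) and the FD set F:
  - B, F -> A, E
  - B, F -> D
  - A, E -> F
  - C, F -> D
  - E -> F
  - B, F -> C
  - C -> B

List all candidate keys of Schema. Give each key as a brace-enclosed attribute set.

{B, E}, {B, F}, {C, E}, {C, F}

{B, E} is a candidate key since {B, E}⁺ = {A, B, C, D, E, F} covers every attribute.
{B, F} is a candidate key since {B, F}⁺ = {A, B, C, D, E, F} covers every attribute.
{C, E} is a candidate key since {C, E}⁺ = {A, B, C, D, E, F} covers every attribute.
{C, F} is a candidate key since {C, F}⁺ = {A, B, C, D, E, F} covers every attribute.
These are minimal and exhaustive — every other superkey contains one of them.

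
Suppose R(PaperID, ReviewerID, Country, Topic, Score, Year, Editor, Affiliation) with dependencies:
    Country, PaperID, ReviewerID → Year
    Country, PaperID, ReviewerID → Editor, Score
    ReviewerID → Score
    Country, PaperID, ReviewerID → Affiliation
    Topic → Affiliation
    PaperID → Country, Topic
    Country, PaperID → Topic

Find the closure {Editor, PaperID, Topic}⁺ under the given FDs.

Start with {Editor, PaperID, Topic}.
Topic → Affiliation applies; add {Affiliation} → now {Affiliation, Editor, PaperID, Topic}.
PaperID → Country, Topic applies; add {Country} → now {Affiliation, Country, Editor, PaperID, Topic}.
No further FD applies.

{Affiliation, Country, Editor, PaperID, Topic}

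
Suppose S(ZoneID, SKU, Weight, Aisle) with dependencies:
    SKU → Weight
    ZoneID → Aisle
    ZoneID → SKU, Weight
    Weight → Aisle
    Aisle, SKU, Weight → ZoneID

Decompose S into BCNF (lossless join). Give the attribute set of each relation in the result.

Candidate keys of the original relation: {SKU}, {ZoneID}.
{Aisle, SKU, Weight, ZoneID}: {Weight} determines {Aisle, Weight} here but is not a superkey — split on Weight → Aisle, giving {Aisle, Weight} and {SKU, Weight, ZoneID}.
{Aisle, Weight} is in BCNF.
{SKU, Weight, ZoneID} is in BCNF.

{Aisle, Weight}; {SKU, Weight, ZoneID}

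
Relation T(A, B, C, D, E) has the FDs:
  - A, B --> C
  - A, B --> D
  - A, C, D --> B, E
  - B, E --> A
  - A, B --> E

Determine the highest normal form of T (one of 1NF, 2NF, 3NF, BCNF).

BCNF

Candidate keys: {A, B}, {A, C, D}, {B, E}. Prime attributes: {A, B, C, D, E}.
Each dependency's left side is a superkey — BCNF holds.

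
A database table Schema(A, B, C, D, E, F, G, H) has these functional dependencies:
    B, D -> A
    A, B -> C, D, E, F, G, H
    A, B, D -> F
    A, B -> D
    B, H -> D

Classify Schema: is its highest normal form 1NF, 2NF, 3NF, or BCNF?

BCNF

Candidate keys: {A, B}, {B, D}, {B, H}. Prime attributes: {A, B, D, H}.
The left-hand side of every FD is a superkey, so BCNF is satisfied.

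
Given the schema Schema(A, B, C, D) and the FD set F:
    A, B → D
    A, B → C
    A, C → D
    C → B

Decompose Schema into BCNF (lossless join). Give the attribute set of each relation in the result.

Candidate keys of the original relation: {A, B}, {A, C}.
In {A, B, C, D}, {C} is not a superkey ({C}⁺ restricted to this set is {B, C}), so split on C → B into {B, C} and {A, C, D}.
{B, C} has no BCNF violation.
{A, C, D} has no BCNF violation.

{A, C, D}; {B, C}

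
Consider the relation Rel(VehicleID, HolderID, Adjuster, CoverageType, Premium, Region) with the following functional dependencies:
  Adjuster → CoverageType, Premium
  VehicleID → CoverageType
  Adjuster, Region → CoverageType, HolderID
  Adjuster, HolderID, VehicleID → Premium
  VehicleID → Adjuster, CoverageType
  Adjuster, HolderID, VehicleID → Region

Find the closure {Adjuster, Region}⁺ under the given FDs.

{Adjuster, CoverageType, HolderID, Premium, Region}

Start with {Adjuster, Region}.
Adjuster → CoverageType, Premium applies; add {CoverageType, Premium} → now {Adjuster, CoverageType, Premium, Region}.
Adjuster, Region → CoverageType, HolderID applies; add {HolderID} → now {Adjuster, CoverageType, HolderID, Premium, Region}.
No further FD applies.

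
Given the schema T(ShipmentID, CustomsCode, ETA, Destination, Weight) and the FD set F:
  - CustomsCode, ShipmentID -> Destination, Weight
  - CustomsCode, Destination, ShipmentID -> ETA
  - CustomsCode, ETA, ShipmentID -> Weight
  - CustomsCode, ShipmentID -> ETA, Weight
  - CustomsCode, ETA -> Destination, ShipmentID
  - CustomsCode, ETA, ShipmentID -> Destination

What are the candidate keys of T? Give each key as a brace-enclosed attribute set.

Attributes never on any right-hand side: {CustomsCode} — every candidate key must contain it.
{CustomsCode, ETA}⁺ = {CustomsCode, Destination, ETA, ShipmentID, Weight}, which is every attribute, so {CustomsCode, ETA} is a candidate key.
{CustomsCode, ShipmentID}⁺ = {CustomsCode, Destination, ETA, ShipmentID, Weight}, which is every attribute, so {CustomsCode, ShipmentID} is a candidate key.
These are minimal and exhaustive — every other superkey contains one of them.

{CustomsCode, ETA}, {CustomsCode, ShipmentID}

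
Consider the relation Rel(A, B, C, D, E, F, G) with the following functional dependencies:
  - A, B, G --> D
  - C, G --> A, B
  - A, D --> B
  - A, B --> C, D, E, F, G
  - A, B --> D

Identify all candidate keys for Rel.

{A, B}⁺ = {A, B, C, D, E, F, G} — all of the relation — so {A, B} is a candidate key.
{A, D}⁺ = {A, B, C, D, E, F, G} — all of the relation — so {A, D} is a candidate key.
{C, G}⁺ = {A, B, C, D, E, F, G} — all of the relation — so {C, G} is a candidate key.
No proper subset of any of these is a key, and no other minimal superkey exists.

{A, B}, {A, D}, {C, G}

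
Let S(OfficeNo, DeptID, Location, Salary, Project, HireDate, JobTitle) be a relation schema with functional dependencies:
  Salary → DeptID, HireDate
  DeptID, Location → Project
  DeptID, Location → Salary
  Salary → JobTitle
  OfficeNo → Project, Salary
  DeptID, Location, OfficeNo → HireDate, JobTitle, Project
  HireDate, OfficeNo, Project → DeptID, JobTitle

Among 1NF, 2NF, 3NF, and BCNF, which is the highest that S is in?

Candidate key: {Location, OfficeNo}. Prime attributes: {Location, OfficeNo}.
For Salary → DeptID, HireDate we have {Salary}⁺ = {DeptID, HireDate, JobTitle, Salary}; {Salary} is not a superkey, so BCNF fails.
Salary → DeptID, HireDate determines the non-prime attributes {DeptID, HireDate} from a non-superkey — 3NF is violated.
The proper key subset {OfficeNo} of {Location, OfficeNo} determines non-prime {DeptID, HireDate, JobTitle, Project, Salary}, so the relation is not even in 2NF.

1NF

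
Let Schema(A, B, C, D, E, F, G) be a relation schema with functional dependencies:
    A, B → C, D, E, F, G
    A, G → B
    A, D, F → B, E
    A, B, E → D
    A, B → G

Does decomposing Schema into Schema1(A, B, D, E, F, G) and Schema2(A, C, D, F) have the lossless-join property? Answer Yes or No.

Common attributes: {A, D, F}; their closure is {A, B, C, D, E, F, G}.
Schema1 is contained in that closure, so Schema1 ∩ Schema2 → Schema1 holds and the join is lossless.

Yes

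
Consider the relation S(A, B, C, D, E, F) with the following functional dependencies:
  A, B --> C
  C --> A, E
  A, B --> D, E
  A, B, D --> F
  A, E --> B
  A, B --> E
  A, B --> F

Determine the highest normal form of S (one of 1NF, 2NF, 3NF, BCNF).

BCNF

Candidate keys: {A, B}, {A, E}, {C}. Prime attributes: {A, B, C, E}.
Every FD has a superkey on the left, so the relation is in BCNF.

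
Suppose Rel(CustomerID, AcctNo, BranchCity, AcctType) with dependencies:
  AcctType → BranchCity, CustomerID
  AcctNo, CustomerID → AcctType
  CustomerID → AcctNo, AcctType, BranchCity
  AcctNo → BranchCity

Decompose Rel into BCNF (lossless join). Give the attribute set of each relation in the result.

Candidate keys of the original relation: {AcctType}, {CustomerID}.
Within {AcctNo, AcctType, BranchCity, CustomerID}: {AcctNo}⁺ ∩ {AcctNo, AcctType, BranchCity, CustomerID} = {AcctNo, BranchCity}, not the whole set, so AcctNo → BranchCity violates BCNF; decompose into {AcctNo, BranchCity} and {AcctNo, AcctType, CustomerID}.
{AcctNo, BranchCity} is in BCNF.
{AcctNo, AcctType, CustomerID} is in BCNF.

{AcctNo, AcctType, CustomerID}; {AcctNo, BranchCity}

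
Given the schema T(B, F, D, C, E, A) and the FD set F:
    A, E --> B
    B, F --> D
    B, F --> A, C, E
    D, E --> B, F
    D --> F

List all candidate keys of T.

{B, D}⁺ = {A, B, C, D, E, F} — all of the relation — so {B, D} is a candidate key.
{B, F}⁺ = {A, B, C, D, E, F} — all of the relation — so {B, F} is a candidate key.
{D, E}⁺ = {A, B, C, D, E, F} — all of the relation — so {D, E} is a candidate key.
{A, E, F}⁺ = {A, B, C, D, E, F} — all of the relation — so {A, E, F} is a candidate key.
These are minimal and exhaustive — every other superkey contains one of them.

{A, E, F}, {B, D}, {B, F}, {D, E}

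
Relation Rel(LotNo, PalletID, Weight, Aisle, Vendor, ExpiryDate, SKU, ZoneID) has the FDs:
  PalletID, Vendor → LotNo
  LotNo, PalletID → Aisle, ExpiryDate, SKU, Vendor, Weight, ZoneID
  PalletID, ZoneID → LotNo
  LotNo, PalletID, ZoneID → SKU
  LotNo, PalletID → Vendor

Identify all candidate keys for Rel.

No FD produces {PalletID}, so it must be in every candidate key.
Closure of {LotNo, PalletID} is {Aisle, ExpiryDate, LotNo, PalletID, SKU, Vendor, Weight, ZoneID}, the whole schema; {LotNo, PalletID} is a candidate key.
Closure of {PalletID, Vendor} is {Aisle, ExpiryDate, LotNo, PalletID, SKU, Vendor, Weight, ZoneID}, the whole schema; {PalletID, Vendor} is a candidate key.
Closure of {PalletID, ZoneID} is {Aisle, ExpiryDate, LotNo, PalletID, SKU, Vendor, Weight, ZoneID}, the whole schema; {PalletID, ZoneID} is a candidate key.
Any other superkey properly contains one of these, so there are no further candidate keys.

{LotNo, PalletID}, {PalletID, Vendor}, {PalletID, ZoneID}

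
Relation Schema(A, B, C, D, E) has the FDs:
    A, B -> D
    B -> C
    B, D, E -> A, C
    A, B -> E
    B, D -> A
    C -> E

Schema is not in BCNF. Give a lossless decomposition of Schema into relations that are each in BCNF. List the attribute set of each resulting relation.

Candidate keys of the original relation: {A, B}, {B, D}.
Within {A, B, C, D, E}: {B}⁺ ∩ {A, B, C, D, E} = {B, C, E}, not the whole set, so B -> C, E violates BCNF; decompose into {B, C, E} and {A, B, D}.
Within {B, C, E}: {C}⁺ ∩ {B, C, E} = {C, E}, not the whole set, so C -> E violates BCNF; decompose into {C, E} and {B, C}.
{C, E}: every determinant is a superkey — BCNF.
{B, C}: every determinant is a superkey — BCNF.
{A, B, D}: every determinant is a superkey — BCNF.

{A, B, D}; {B, C}; {C, E}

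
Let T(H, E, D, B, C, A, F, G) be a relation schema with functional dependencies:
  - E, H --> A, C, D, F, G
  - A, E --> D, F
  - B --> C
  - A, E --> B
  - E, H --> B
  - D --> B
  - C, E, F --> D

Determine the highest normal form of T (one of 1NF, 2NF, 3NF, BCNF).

Candidate key: {E, H}. Prime attributes: {E, H}.
A, E --> D, F breaks BCNF: {A, E}⁺ = {A, B, C, D, E, F}, so {A, E} is not a superkey.
A, E --> D, F determines the non-prime attributes {D, F} from a non-superkey — 3NF is violated.
No non-prime attribute depends on a proper subset of any candidate key, so 2NF holds.

2NF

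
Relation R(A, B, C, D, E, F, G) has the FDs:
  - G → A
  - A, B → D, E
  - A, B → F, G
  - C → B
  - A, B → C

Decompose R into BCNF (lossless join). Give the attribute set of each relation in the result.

Candidate keys of the original relation: {A, B}, {A, C}, {B, G}, {C, G}.
{A, B, C, D, E, F, G}: {G} determines {A, G} here but is not a superkey — split on G → A, giving {A, G} and {B, C, D, E, F, G}.
{A, G} has no BCNF violation.
{B, C, D, E, F, G}: {C} determines {B, C} here but is not a superkey — split on C → B, giving {B, C} and {C, D, E, F, G}.
{B, C} has no BCNF violation.
{C, D, E, F, G} has no BCNF violation.

{A, G}; {B, C}; {C, D, E, F, G}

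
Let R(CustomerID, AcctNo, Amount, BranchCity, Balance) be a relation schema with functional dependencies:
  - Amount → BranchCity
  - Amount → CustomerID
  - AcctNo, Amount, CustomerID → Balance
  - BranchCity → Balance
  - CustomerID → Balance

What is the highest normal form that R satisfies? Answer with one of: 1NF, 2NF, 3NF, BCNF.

1NF

Candidate key: {AcctNo, Amount}. Prime attributes: {AcctNo, Amount}.
Amount → BranchCity: {Amount}⁺ = {Amount, Balance, BranchCity, CustomerID}, which is not all of the attributes, so the left side is not a superkey — BCNF is violated.
Amount → BranchCity has non-prime {BranchCity} on the right and a non-superkey on the left, so 3NF fails.
Since {Amount} ⊂ {AcctNo, Amount} and {Amount}⁺ ⊇ {Balance, BranchCity, CustomerID} with {Balance, BranchCity, CustomerID} non-prime, there is a partial dependency; 2NF fails.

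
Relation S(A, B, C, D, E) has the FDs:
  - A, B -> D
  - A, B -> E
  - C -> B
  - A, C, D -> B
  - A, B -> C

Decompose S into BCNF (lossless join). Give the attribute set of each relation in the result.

{A, C, D, E}; {B, C}

Candidate keys of the original relation: {A, B}, {A, C}.
Within {A, B, C, D, E}: {C}⁺ ∩ {A, B, C, D, E} = {B, C}, not the whole set, so C -> B violates BCNF; decompose into {B, C} and {A, C, D, E}.
{B, C} has no BCNF violation.
{A, C, D, E} has no BCNF violation.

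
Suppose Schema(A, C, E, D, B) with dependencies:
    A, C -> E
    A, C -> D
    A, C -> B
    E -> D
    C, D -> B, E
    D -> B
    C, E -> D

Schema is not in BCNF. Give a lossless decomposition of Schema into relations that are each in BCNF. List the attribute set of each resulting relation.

Candidate key of the original relation: {A, C}.
In {A, B, C, D, E}, {E} is not a superkey ({E}⁺ restricted to this set is {B, D, E}), so split on E -> B, D into {B, D, E} and {A, C, E}.
In {B, D, E}, {D} is not a superkey ({D}⁺ restricted to this set is {B, D}), so split on D -> B into {B, D} and {D, E}.
{B, D} has no BCNF violation.
{D, E} has no BCNF violation.
{A, C, E} has no BCNF violation.

{A, C, E}; {B, D}; {D, E}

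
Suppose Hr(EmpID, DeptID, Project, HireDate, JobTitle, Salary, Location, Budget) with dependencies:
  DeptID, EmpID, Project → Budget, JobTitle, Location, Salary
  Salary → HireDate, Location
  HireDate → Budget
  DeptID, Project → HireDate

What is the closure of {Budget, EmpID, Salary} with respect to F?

{Budget, EmpID, HireDate, Location, Salary}

Start with {Budget, EmpID, Salary}.
Salary → HireDate, Location applies; add {HireDate, Location} → now {Budget, EmpID, HireDate, Location, Salary}.
No further FD applies.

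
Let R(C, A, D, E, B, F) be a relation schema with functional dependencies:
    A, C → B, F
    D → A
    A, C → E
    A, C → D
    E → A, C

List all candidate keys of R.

{E}⁺ = {A, B, C, D, E, F}, which is every attribute, so {E} is a candidate key.
{A, C}⁺ = {A, B, C, D, E, F}, which is every attribute, so {A, C} is a candidate key.
{C, D}⁺ = {A, B, C, D, E, F}, which is every attribute, so {C, D} is a candidate key.
These are minimal and exhaustive — every other superkey contains one of them.

{A, C}, {C, D}, {E}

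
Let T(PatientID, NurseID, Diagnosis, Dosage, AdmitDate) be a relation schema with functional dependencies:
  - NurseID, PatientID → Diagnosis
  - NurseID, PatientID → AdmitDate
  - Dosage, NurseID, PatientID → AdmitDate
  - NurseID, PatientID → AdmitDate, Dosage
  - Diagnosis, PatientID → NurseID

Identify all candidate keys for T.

Attributes never on any right-hand side: {PatientID} — every candidate key must contain it.
{Diagnosis, PatientID}⁺ = {AdmitDate, Diagnosis, Dosage, NurseID, PatientID}, which is every attribute, so {Diagnosis, PatientID} is a candidate key.
{NurseID, PatientID}⁺ = {AdmitDate, Diagnosis, Dosage, NurseID, PatientID}, which is every attribute, so {NurseID, PatientID} is a candidate key.
Any other superkey properly contains one of these, so there are no further candidate keys.

{Diagnosis, PatientID}, {NurseID, PatientID}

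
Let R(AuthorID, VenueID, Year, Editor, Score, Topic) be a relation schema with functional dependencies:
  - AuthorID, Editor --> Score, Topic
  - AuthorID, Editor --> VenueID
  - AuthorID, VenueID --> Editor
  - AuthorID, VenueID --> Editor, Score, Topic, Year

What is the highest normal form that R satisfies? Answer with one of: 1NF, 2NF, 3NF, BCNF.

Candidate keys: {AuthorID, Editor}, {AuthorID, VenueID}. Prime attributes: {AuthorID, Editor, VenueID}.
Every FD has a superkey on the left, so the relation is in BCNF.

BCNF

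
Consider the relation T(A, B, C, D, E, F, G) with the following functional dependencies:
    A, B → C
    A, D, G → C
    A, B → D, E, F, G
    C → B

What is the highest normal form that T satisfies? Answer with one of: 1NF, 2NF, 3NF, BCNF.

3NF

Candidate keys: {A, B}, {A, C}, {A, D, G}. Prime attributes: {A, B, C, D, G}.
C → B: {C}⁺ = {B, C}, which is not all of the attributes, so the left side is not a superkey — BCNF is violated.
Since {B} ⊆ prime attributes and every other non-superkey FD also has a prime right side, the schema is in 3NF.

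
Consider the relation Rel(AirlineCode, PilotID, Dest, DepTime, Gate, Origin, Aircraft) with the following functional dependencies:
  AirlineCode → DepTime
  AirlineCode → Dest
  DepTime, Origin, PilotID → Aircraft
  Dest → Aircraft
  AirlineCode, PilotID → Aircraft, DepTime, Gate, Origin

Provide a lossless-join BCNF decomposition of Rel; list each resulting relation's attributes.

{Aircraft, Dest}; {AirlineCode, DepTime, Dest}; {AirlineCode, Gate, Origin, PilotID}

Candidate key of the original relation: {AirlineCode, PilotID}.
In {Aircraft, AirlineCode, DepTime, Dest, Gate, Origin, PilotID}, {AirlineCode} is not a superkey ({AirlineCode}⁺ restricted to this set is {Aircraft, AirlineCode, DepTime, Dest}), so split on AirlineCode → Aircraft, DepTime, Dest into {Aircraft, AirlineCode, DepTime, Dest} and {AirlineCode, Gate, Origin, PilotID}.
In {Aircraft, AirlineCode, DepTime, Dest}, {Dest} is not a superkey ({Dest}⁺ restricted to this set is {Aircraft, Dest}), so split on Dest → Aircraft into {Aircraft, Dest} and {AirlineCode, DepTime, Dest}.
{Aircraft, Dest} is in BCNF.
{AirlineCode, DepTime, Dest} is in BCNF.
{AirlineCode, Gate, Origin, PilotID} is in BCNF.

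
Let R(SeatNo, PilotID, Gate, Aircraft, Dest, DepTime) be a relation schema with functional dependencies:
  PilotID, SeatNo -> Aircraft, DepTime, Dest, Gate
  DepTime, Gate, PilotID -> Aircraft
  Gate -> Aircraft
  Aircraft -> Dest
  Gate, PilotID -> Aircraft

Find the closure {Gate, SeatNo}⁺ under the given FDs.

Start with {Gate, SeatNo}.
Gate -> Aircraft applies; add {Aircraft} → now {Aircraft, Gate, SeatNo}.
Aircraft -> Dest applies; add {Dest} → now {Aircraft, Dest, Gate, SeatNo}.
No further FD applies.

{Aircraft, Dest, Gate, SeatNo}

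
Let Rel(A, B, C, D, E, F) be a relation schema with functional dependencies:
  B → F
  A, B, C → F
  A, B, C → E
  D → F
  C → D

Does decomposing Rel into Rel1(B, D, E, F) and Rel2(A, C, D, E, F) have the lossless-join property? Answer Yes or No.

The shared attributes are {D, E, F} and {D, E, F}⁺ = {D, E, F}.
Neither Rel1 nor Rel2 is contained in that closure, so the decomposition is lossy.

No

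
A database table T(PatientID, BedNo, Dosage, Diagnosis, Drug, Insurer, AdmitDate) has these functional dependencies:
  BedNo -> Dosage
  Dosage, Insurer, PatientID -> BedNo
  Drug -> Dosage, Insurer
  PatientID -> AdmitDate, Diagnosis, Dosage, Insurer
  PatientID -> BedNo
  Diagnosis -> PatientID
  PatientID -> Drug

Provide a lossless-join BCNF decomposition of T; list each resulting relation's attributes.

Candidate keys of the original relation: {Diagnosis}, {PatientID}.
Within {AdmitDate, BedNo, Diagnosis, Dosage, Drug, Insurer, PatientID}: {BedNo}⁺ ∩ {AdmitDate, BedNo, Diagnosis, Dosage, Drug, Insurer, PatientID} = {BedNo, Dosage}, not the whole set, so BedNo -> Dosage violates BCNF; decompose into {BedNo, Dosage} and {AdmitDate, BedNo, Diagnosis, Drug, Insurer, PatientID}.
{BedNo, Dosage}: every determinant is a superkey — BCNF.
Within {AdmitDate, BedNo, Diagnosis, Drug, Insurer, PatientID}: {Drug}⁺ ∩ {AdmitDate, BedNo, Diagnosis, Drug, Insurer, PatientID} = {Drug, Insurer}, not the whole set, so Drug -> Insurer violates BCNF; decompose into {Drug, Insurer} and {AdmitDate, BedNo, Diagnosis, Drug, PatientID}.
{Drug, Insurer}: every determinant is a superkey — BCNF.
{AdmitDate, BedNo, Diagnosis, Drug, PatientID}: every determinant is a superkey — BCNF.

{AdmitDate, BedNo, Diagnosis, Drug, PatientID}; {BedNo, Dosage}; {Drug, Insurer}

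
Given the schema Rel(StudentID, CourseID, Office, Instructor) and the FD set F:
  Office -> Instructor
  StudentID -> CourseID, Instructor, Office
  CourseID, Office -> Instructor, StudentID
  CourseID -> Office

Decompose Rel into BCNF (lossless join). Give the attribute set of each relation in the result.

Candidate keys of the original relation: {CourseID}, {StudentID}.
{CourseID, Instructor, Office, StudentID}: {Office} determines {Instructor, Office} here but is not a superkey — split on Office -> Instructor, giving {Instructor, Office} and {CourseID, Office, StudentID}.
{Instructor, Office}: every determinant is a superkey — BCNF.
{CourseID, Office, StudentID}: every determinant is a superkey — BCNF.

{CourseID, Office, StudentID}; {Instructor, Office}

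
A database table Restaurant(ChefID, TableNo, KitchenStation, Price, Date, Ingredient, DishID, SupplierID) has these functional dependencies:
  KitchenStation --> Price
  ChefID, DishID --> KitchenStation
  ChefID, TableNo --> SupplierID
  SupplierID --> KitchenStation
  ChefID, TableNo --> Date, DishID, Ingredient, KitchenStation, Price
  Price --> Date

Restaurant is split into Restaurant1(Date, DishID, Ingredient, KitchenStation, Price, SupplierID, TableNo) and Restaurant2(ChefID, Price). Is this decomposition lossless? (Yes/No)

Common attributes: {Price}; their closure is {Date, Price}.
The closure covers neither Restaurant1 nor Restaurant2 entirely; the join is not lossless.

No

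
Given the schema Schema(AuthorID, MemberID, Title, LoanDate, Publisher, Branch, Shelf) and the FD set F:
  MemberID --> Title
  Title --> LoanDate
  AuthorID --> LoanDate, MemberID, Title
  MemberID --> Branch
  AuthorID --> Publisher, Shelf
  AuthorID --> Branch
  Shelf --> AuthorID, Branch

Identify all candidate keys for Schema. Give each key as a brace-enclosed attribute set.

{AuthorID}, {Shelf}

{AuthorID}⁺ = {AuthorID, Branch, LoanDate, MemberID, Publisher, Shelf, Title}, which is every attribute, so {AuthorID} is a candidate key.
{Shelf}⁺ = {AuthorID, Branch, LoanDate, MemberID, Publisher, Shelf, Title}, which is every attribute, so {Shelf} is a candidate key.
No proper subset of any of these is a key, and no other minimal superkey exists.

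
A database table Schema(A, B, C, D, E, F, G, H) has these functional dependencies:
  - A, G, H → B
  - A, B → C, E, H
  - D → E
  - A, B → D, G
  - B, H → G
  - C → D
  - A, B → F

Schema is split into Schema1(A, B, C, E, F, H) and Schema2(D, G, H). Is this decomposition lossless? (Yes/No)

No

Common attributes: {H}; their closure is {H}.
The closure covers neither Schema1 nor Schema2 entirely; the join is not lossless.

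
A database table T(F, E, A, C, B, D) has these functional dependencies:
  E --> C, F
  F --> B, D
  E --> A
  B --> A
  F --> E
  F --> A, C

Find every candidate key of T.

{E}⁺ = {A, B, C, D, E, F} — all of the relation — so {E} is a candidate key.
{F}⁺ = {A, B, C, D, E, F} — all of the relation — so {F} is a candidate key.
These are minimal and exhaustive — every other superkey contains one of them.

{E}, {F}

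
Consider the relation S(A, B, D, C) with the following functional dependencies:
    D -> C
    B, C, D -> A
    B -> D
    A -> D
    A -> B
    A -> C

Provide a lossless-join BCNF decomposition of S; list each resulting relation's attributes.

Candidate keys of the original relation: {A}, {B}.
Within {A, B, C, D}: {D}⁺ ∩ {A, B, C, D} = {C, D}, not the whole set, so D -> C violates BCNF; decompose into {C, D} and {A, B, D}.
{C, D}: every determinant is a superkey — BCNF.
{A, B, D}: every determinant is a superkey — BCNF.

{A, B, D}; {C, D}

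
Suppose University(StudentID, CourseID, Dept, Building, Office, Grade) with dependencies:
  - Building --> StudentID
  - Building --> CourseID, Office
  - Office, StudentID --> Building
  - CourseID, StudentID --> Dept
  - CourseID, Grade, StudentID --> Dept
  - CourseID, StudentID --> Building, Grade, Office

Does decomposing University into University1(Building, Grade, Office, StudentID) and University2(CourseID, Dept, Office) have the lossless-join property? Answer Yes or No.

No

Common attributes: {Office}; their closure is {Office}.
Neither University1 nor University2 is contained in that closure, so the decomposition is lossy.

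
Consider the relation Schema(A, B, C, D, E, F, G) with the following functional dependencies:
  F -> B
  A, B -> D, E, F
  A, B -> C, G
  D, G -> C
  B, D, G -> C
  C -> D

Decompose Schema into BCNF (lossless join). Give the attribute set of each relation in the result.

Candidate keys of the original relation: {A, B}, {A, F}.
{A, B, C, D, E, F, G}: {F} determines {B, F} here but is not a superkey — split on F -> B, giving {B, F} and {A, C, D, E, F, G}.
{B, F} is in BCNF.
{A, C, D, E, F, G}: {D, G} determines {C, D, G} here but is not a superkey — split on D, G -> C, giving {C, D, G} and {A, D, E, F, G}.
{C, D, G}: {C} determines {C, D} here but is not a superkey — split on C -> D, giving {C, D} and {C, G}.
{C, D} is in BCNF.
{C, G} is in BCNF.
{A, D, E, F, G} is in BCNF.

{A, D, E, F, G}; {B, F}; {C, D}; {C, G}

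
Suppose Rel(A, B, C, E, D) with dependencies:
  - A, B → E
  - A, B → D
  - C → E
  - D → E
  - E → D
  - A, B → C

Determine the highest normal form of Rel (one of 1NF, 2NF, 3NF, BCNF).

2NF

Candidate key: {A, B}. Prime attributes: {A, B}.
For C → E we have {C}⁺ = {C, D, E}; {C} is not a superkey, so BCNF fails.
C → E determines the non-prime attribute {E} from a non-superkey — 3NF is violated.
Checking every proper subset of each key, none determines a non-prime attribute — 2NF is satisfied.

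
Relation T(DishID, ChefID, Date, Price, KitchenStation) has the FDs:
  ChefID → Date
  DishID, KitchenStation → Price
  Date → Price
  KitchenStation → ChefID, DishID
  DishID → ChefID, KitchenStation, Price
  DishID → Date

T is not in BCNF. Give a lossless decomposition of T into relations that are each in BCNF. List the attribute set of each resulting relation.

{ChefID, Date}; {ChefID, DishID, KitchenStation}; {Date, Price}

Candidate keys of the original relation: {DishID}, {KitchenStation}.
In {ChefID, Date, DishID, KitchenStation, Price}, {ChefID} is not a superkey ({ChefID}⁺ restricted to this set is {ChefID, Date, Price}), so split on ChefID → Date, Price into {ChefID, Date, Price} and {ChefID, DishID, KitchenStation}.
In {ChefID, Date, Price}, {Date} is not a superkey ({Date}⁺ restricted to this set is {Date, Price}), so split on Date → Price into {Date, Price} and {ChefID, Date}.
{Date, Price}: every determinant is a superkey — BCNF.
{ChefID, Date}: every determinant is a superkey — BCNF.
{ChefID, DishID, KitchenStation}: every determinant is a superkey — BCNF.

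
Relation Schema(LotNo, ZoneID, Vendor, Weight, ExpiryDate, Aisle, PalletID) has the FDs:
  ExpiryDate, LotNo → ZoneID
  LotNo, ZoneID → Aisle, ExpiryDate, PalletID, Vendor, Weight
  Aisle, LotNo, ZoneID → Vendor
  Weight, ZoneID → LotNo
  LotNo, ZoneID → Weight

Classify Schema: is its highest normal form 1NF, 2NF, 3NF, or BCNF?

Candidate keys: {ExpiryDate, LotNo}, {LotNo, ZoneID}, {Weight, ZoneID}. Prime attributes: {ExpiryDate, LotNo, Weight, ZoneID}.
The left-hand side of every FD is a superkey, so BCNF is satisfied.

BCNF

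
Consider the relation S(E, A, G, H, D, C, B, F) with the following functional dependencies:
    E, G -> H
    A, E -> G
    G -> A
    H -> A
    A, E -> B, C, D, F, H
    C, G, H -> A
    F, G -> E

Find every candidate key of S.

{A, E}, {E, G}, {E, H}, {F, G}

Closure of {A, E} is {A, B, C, D, E, F, G, H}, the whole schema; {A, E} is a candidate key.
Closure of {E, G} is {A, B, C, D, E, F, G, H}, the whole schema; {E, G} is a candidate key.
Closure of {E, H} is {A, B, C, D, E, F, G, H}, the whole schema; {E, H} is a candidate key.
Closure of {F, G} is {A, B, C, D, E, F, G, H}, the whole schema; {F, G} is a candidate key.
No proper subset of any of these is a key, and no other minimal superkey exists.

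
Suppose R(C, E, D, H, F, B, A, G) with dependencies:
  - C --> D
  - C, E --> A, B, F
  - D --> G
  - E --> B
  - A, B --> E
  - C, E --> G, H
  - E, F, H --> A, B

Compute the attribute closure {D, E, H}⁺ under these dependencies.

{B, D, E, G, H}

Start with {D, E, H}.
D --> G applies; add {G} → now {D, E, G, H}.
E --> B applies; add {B} → now {B, D, E, G, H}.
No further FD applies.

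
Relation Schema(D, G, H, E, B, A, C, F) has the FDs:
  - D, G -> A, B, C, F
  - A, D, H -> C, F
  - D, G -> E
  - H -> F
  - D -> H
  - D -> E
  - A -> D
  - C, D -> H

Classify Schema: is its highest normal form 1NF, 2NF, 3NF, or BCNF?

Candidate keys: {A, G}, {D, G}. Prime attributes: {A, D, G}.
For A, D, H -> C, F we have {A, D, H}⁺ = {A, C, D, E, F, H}; {A, D, H} is not a superkey, so BCNF fails.
A, D, H -> C, F has non-prime {C, F} on the right and a non-superkey on the left, so 3NF fails.
Since {A} ⊂ {A, G} and {A}⁺ ⊇ {C, E, F, H} with {C, E, F, H} non-prime, there is a partial dependency; 2NF fails.

1NF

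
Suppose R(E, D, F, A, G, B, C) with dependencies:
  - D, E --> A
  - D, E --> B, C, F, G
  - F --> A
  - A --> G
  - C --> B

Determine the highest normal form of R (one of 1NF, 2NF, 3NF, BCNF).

2NF

Candidate key: {D, E}. Prime attributes: {D, E}.
F --> A: {F}⁺ = {A, F, G}, which is not all of the attributes, so the left side is not a superkey — BCNF is violated.
F --> A has non-prime {A} on the right and a non-superkey on the left, so 3NF fails.
No non-prime attribute depends on a proper subset of any candidate key, so 2NF holds.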